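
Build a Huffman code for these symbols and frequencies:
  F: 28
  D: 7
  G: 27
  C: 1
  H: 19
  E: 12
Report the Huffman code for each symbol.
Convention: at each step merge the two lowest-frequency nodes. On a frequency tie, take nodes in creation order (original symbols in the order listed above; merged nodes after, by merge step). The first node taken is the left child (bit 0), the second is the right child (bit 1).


Huffman tree construction:
Step 1: Merge C(1) + D(7) = 8
Step 2: Merge (C+D)(8) + E(12) = 20
Step 3: Merge H(19) + ((C+D)+E)(20) = 39
Step 4: Merge G(27) + F(28) = 55
Step 5: Merge (H+((C+D)+E))(39) + (G+F)(55) = 94
Read each symbol's code off the tree from the root (left child = 0, right child = 1).

Codes:
  F: 11 (length 2)
  D: 0101 (length 4)
  G: 10 (length 2)
  C: 0100 (length 4)
  H: 00 (length 2)
  E: 011 (length 3)
Average code length: 216/94 = 2.2979 bits/symbol


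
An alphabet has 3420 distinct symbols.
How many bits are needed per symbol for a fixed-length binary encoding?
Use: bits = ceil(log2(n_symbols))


log2(3420) = 11.7398
Bracket: 2^11 = 2048 < 3420 <= 2^12 = 4096
So ceil(log2(3420)) = 12

bits = ceil(log2(3420)) = ceil(11.7398) = 12 bits


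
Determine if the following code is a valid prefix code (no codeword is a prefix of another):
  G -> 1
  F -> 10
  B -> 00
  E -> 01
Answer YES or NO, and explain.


Checking each pair (does one codeword prefix another?):
  G='1' vs F='10': prefix -- VIOLATION

NO -- this is NOT a valid prefix code. G (1) is a prefix of F (10).


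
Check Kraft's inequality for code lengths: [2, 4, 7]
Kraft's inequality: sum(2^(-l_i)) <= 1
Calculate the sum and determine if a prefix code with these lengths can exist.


Sum = 2^(-2) + 2^(-4) + 2^(-7)
    = 0.25 + 0.0625 + 0.0078125
    = 41/128 = 0.3203125
Since 0.3203125 <= 1, Kraft's inequality IS satisfied.
A prefix code with these lengths CAN exist.

Kraft sum = 0.3203125. Satisfied.


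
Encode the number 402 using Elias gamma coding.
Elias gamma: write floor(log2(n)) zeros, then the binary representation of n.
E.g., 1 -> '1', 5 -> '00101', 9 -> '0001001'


num_bits = floor(log2(402)) + 1 = 9
leading_zeros = num_bits - 1 = 8
binary(402) = 110010010

Elias gamma(402) = '00000000' + '110010010' = 00000000110010010 (17 bits)


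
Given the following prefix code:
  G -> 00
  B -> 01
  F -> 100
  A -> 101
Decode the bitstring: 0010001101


Decoding step by step:
Bits 00 -> G
Bits 100 -> F
Bits 01 -> B
Bits 101 -> A


Decoded message: GFBA


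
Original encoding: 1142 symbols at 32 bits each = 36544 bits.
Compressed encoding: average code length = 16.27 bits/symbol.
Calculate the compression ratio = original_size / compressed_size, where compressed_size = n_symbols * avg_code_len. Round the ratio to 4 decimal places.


original_size = n_symbols * orig_bits = 1142 * 32 = 36544 bits
compressed_size = n_symbols * avg_code_len = 1142 * 16.27 = 18580.34 bits
ratio = original_size / compressed_size = 36544 / 18580.34 = 1.9668

Compression ratio = 1.9668


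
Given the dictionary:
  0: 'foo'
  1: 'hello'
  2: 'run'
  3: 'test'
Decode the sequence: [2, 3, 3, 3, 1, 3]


Look up each index in the dictionary:
  2 -> 'run'
  3 -> 'test'
  3 -> 'test'
  3 -> 'test'
  1 -> 'hello'
  3 -> 'test'

Decoded: "run test test test hello test"


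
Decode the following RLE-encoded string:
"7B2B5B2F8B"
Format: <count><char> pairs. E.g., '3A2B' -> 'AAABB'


Expanding each <count><char> pair:
  7B -> 'BBBBBBB'
  2B -> 'BB'
  5B -> 'BBBBB'
  2F -> 'FF'
  8B -> 'BBBBBBBB'

Decoded = BBBBBBBBBBBBBBFFBBBBBBBB


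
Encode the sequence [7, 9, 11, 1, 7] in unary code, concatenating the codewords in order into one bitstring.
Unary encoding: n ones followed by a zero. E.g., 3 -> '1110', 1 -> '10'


Encode each number as n ones followed by a terminating 0:
  7 -> 11111110 (8 bits)
  9 -> 1111111110 (10 bits)
  11 -> 111111111110 (12 bits)
  1 -> 10 (2 bits)
  7 -> 11111110 (8 bits)
Total length = 8 + 10 + 12 + 2 + 8 = 40 bits.

Unary([7, 9, 11, 1, 7]) = 1111111011111111101111111111101011111110 (40 bits)


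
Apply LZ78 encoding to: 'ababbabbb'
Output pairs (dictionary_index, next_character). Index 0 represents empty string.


LZ78 encoding steps:
Dictionary: {0: ''}
Step 1: w='' (idx 0), next='a' -> output (0, 'a'), add 'a' as idx 1
Step 2: w='' (idx 0), next='b' -> output (0, 'b'), add 'b' as idx 2
Step 3: w='a' (idx 1), next='b' -> output (1, 'b'), add 'ab' as idx 3
Step 4: w='b' (idx 2), next='a' -> output (2, 'a'), add 'ba' as idx 4
Step 5: w='b' (idx 2), next='b' -> output (2, 'b'), add 'bb' as idx 5
Step 6: w='b' (idx 2), end of input -> output (2, '')


Encoded: [(0, 'a'), (0, 'b'), (1, 'b'), (2, 'a'), (2, 'b'), (2, '')]


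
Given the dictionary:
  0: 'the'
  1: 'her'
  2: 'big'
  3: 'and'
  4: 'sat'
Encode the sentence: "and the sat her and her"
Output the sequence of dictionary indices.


Look up each word in the dictionary:
  'and' -> 3
  'the' -> 0
  'sat' -> 4
  'her' -> 1
  'and' -> 3
  'her' -> 1

Encoded: [3, 0, 4, 1, 3, 1]


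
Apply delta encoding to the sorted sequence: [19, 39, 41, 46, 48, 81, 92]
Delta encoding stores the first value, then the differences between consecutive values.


First value: 19
Deltas:
  39 - 19 = 20
  41 - 39 = 2
  46 - 41 = 5
  48 - 46 = 2
  81 - 48 = 33
  92 - 81 = 11


Delta encoded: [19, 20, 2, 5, 2, 33, 11]


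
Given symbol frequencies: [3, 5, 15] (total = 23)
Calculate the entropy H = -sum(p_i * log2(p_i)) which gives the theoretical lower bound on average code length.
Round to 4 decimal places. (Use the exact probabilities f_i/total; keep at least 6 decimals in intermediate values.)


Per-symbol terms -p_i * log2(p_i) with p_i = f_i/23:
  p = 3/23 = 0.130435: log2(p) = -2.938599, -p*log2(p) = 0.383296
  p = 5/23 = 0.217391: log2(p) = -2.201634, -p*log2(p) = 0.478616
  p = 15/23 = 0.652174: log2(p) = -0.616671, -p*log2(p) = 0.402177
H = 0.383296 + 0.478616 + 0.402177 = 1.264089

H = 1.2641 bits/symbol


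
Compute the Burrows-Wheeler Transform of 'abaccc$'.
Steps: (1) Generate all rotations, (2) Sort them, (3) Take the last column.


Rotations (sorted):
  0: $abaccc -> last char: c
  1: abaccc$ -> last char: $
  2: accc$ab -> last char: b
  3: baccc$a -> last char: a
  4: c$abacc -> last char: c
  5: cc$abac -> last char: c
  6: ccc$aba -> last char: a


BWT = c$bacca


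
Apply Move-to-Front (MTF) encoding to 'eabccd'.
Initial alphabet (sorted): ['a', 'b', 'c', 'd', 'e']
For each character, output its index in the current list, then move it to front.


MTF encoding:
'e': index 4 in ['a', 'b', 'c', 'd', 'e'] -> ['e', 'a', 'b', 'c', 'd']
'a': index 1 in ['e', 'a', 'b', 'c', 'd'] -> ['a', 'e', 'b', 'c', 'd']
'b': index 2 in ['a', 'e', 'b', 'c', 'd'] -> ['b', 'a', 'e', 'c', 'd']
'c': index 3 in ['b', 'a', 'e', 'c', 'd'] -> ['c', 'b', 'a', 'e', 'd']
'c': index 0 in ['c', 'b', 'a', 'e', 'd'] -> ['c', 'b', 'a', 'e', 'd']
'd': index 4 in ['c', 'b', 'a', 'e', 'd'] -> ['d', 'c', 'b', 'a', 'e']


Output: [4, 1, 2, 3, 0, 4]


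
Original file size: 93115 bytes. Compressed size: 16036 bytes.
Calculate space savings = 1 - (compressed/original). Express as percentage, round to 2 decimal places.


ratio = compressed/original = 16036/93115 = 0.172217
savings = 1 - ratio = 1 - 0.172217 = 0.827783
as a percentage: 0.827783 * 100 = 82.78%

Space savings = 1 - 16036/93115 = 82.78%


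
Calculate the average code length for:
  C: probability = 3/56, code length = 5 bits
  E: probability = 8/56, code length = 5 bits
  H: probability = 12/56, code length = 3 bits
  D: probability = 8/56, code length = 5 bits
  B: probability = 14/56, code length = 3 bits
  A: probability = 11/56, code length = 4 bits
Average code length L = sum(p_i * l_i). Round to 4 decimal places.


Weighted contributions p_i * l_i:
  C: (3/56) * 5 = 15/56
  E: (8/56) * 5 = 40/56
  H: (12/56) * 3 = 36/56
  D: (8/56) * 5 = 40/56
  B: (14/56) * 3 = 42/56
  A: (11/56) * 4 = 44/56
Sum = (15 + 40 + 36 + 40 + 42 + 44)/56 = 217/56

L = 217/56 = 3.8750 bits/symbol


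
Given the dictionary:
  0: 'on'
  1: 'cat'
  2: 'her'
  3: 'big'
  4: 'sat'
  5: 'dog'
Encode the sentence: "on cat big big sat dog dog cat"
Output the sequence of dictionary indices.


Look up each word in the dictionary:
  'on' -> 0
  'cat' -> 1
  'big' -> 3
  'big' -> 3
  'sat' -> 4
  'dog' -> 5
  'dog' -> 5
  'cat' -> 1

Encoded: [0, 1, 3, 3, 4, 5, 5, 1]


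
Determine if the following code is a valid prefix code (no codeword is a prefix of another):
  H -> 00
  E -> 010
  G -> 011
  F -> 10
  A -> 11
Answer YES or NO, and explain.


Checking each pair (does one codeword prefix another?):
  H='00' vs E='010': no prefix
  H='00' vs G='011': no prefix
  H='00' vs F='10': no prefix
  H='00' vs A='11': no prefix
  E='010' vs H='00': no prefix
  E='010' vs G='011': no prefix
  E='010' vs F='10': no prefix
  E='010' vs A='11': no prefix
  G='011' vs H='00': no prefix
  G='011' vs E='010': no prefix
  G='011' vs F='10': no prefix
  G='011' vs A='11': no prefix
  F='10' vs H='00': no prefix
  F='10' vs E='010': no prefix
  F='10' vs G='011': no prefix
  F='10' vs A='11': no prefix
  A='11' vs H='00': no prefix
  A='11' vs E='010': no prefix
  A='11' vs G='011': no prefix
  A='11' vs F='10': no prefix
No violation found over all pairs.

YES -- this is a valid prefix code. No codeword is a prefix of any other codeword.


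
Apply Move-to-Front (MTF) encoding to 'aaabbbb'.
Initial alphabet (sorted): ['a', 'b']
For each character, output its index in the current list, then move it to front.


MTF encoding:
'a': index 0 in ['a', 'b'] -> ['a', 'b']
'a': index 0 in ['a', 'b'] -> ['a', 'b']
'a': index 0 in ['a', 'b'] -> ['a', 'b']
'b': index 1 in ['a', 'b'] -> ['b', 'a']
'b': index 0 in ['b', 'a'] -> ['b', 'a']
'b': index 0 in ['b', 'a'] -> ['b', 'a']
'b': index 0 in ['b', 'a'] -> ['b', 'a']


Output: [0, 0, 0, 1, 0, 0, 0]


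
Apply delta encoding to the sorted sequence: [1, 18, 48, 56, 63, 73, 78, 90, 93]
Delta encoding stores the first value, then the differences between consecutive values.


First value: 1
Deltas:
  18 - 1 = 17
  48 - 18 = 30
  56 - 48 = 8
  63 - 56 = 7
  73 - 63 = 10
  78 - 73 = 5
  90 - 78 = 12
  93 - 90 = 3


Delta encoded: [1, 17, 30, 8, 7, 10, 5, 12, 3]


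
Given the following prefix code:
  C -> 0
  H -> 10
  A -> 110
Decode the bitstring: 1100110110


Decoding step by step:
Bits 110 -> A
Bits 0 -> C
Bits 110 -> A
Bits 110 -> A


Decoded message: ACAA


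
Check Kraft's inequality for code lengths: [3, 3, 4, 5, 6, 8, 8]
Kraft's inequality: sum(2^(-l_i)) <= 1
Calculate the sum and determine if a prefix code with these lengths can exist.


Sum = 2^(-3) + 2^(-3) + 2^(-4) + 2^(-5) + 2^(-6) + 2^(-8) + 2^(-8)
    = 0.125 + 0.125 + 0.0625 + 0.03125 + 0.015625 + 0.00390625 + 0.00390625
    = 94/256 = 0.3671875
Since 0.3671875 <= 1, Kraft's inequality IS satisfied.
A prefix code with these lengths CAN exist.

Kraft sum = 0.3671875. Satisfied.


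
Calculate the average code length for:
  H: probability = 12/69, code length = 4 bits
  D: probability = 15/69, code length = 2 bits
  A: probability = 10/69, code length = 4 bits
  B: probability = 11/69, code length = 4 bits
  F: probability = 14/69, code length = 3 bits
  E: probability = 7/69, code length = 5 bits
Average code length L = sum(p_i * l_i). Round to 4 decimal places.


Weighted contributions p_i * l_i:
  H: (12/69) * 4 = 48/69
  D: (15/69) * 2 = 30/69
  A: (10/69) * 4 = 40/69
  B: (11/69) * 4 = 44/69
  F: (14/69) * 3 = 42/69
  E: (7/69) * 5 = 35/69
Sum = (48 + 30 + 40 + 44 + 42 + 35)/69 = 239/69

L = 239/69 = 3.4638 bits/symbol


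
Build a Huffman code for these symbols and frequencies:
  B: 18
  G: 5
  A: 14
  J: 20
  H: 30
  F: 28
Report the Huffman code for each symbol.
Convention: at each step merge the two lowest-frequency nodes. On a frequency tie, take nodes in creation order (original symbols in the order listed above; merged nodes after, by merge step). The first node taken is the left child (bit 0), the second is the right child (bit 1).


Huffman tree construction:
Step 1: Merge G(5) + A(14) = 19
Step 2: Merge B(18) + (G+A)(19) = 37
Step 3: Merge J(20) + F(28) = 48
Step 4: Merge H(30) + (B+(G+A))(37) = 67
Step 5: Merge (J+F)(48) + (H+(B+(G+A)))(67) = 115
Read each symbol's code off the tree from the root (left child = 0, right child = 1).

Codes:
  B: 110 (length 3)
  G: 1110 (length 4)
  A: 1111 (length 4)
  J: 00 (length 2)
  H: 10 (length 2)
  F: 01 (length 2)
Average code length: 286/115 = 2.4870 bits/symbol


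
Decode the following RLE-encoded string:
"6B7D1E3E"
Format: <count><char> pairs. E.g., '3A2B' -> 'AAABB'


Expanding each <count><char> pair:
  6B -> 'BBBBBB'
  7D -> 'DDDDDDD'
  1E -> 'E'
  3E -> 'EEE'

Decoded = BBBBBBDDDDDDDEEEE


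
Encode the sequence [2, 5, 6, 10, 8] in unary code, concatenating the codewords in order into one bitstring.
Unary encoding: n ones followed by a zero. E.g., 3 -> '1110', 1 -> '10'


Encode each number as n ones followed by a terminating 0:
  2 -> 110 (3 bits)
  5 -> 111110 (6 bits)
  6 -> 1111110 (7 bits)
  10 -> 11111111110 (11 bits)
  8 -> 111111110 (9 bits)
Total length = 3 + 6 + 7 + 11 + 9 = 36 bits.

Unary([2, 5, 6, 10, 8]) = 110111110111111011111111110111111110 (36 bits)


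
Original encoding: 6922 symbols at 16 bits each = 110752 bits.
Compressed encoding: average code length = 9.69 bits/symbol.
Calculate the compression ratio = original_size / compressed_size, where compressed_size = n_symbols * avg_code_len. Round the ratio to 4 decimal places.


original_size = n_symbols * orig_bits = 6922 * 16 = 110752 bits
compressed_size = n_symbols * avg_code_len = 6922 * 9.69 = 67074.18 bits
ratio = original_size / compressed_size = 110752 / 67074.18 = 1.6512

Compression ratio = 1.6512


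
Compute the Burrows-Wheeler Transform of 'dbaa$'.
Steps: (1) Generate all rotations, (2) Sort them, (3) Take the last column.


Rotations (sorted):
  0: $dbaa -> last char: a
  1: a$dba -> last char: a
  2: aa$db -> last char: b
  3: baa$d -> last char: d
  4: dbaa$ -> last char: $


BWT = aabd$


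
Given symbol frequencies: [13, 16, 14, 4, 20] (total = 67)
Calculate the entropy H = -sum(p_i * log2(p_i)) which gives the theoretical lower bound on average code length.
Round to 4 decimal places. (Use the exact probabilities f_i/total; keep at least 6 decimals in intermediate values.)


Per-symbol terms -p_i * log2(p_i) with p_i = f_i/67:
  p = 13/67 = 0.194030: log2(p) = -2.365649, -p*log2(p) = 0.459007
  p = 16/67 = 0.238806: log2(p) = -2.066089, -p*log2(p) = 0.493394
  p = 14/67 = 0.208955: log2(p) = -2.258734, -p*log2(p) = 0.471974
  p = 4/67 = 0.059701: log2(p) = -4.066089, -p*log2(p) = 0.242752
  p = 20/67 = 0.298507: log2(p) = -1.744161, -p*log2(p) = 0.520645
H = 0.459007 + 0.493394 + 0.471974 + 0.242752 + 0.520645 = 2.187772

H = 2.1878 bits/symbol


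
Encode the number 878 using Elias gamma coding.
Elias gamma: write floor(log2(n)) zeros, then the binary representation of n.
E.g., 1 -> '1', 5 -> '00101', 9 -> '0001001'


num_bits = floor(log2(878)) + 1 = 10
leading_zeros = num_bits - 1 = 9
binary(878) = 1101101110

Elias gamma(878) = '000000000' + '1101101110' = 0000000001101101110 (19 bits)


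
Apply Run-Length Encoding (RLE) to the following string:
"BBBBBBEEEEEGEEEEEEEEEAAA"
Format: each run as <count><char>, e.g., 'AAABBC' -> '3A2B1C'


Scanning runs left to right:
  i=0: run of 'B' x 6 -> '6B'
  i=6: run of 'E' x 5 -> '5E'
  i=11: run of 'G' x 1 -> '1G'
  i=12: run of 'E' x 9 -> '9E'
  i=21: run of 'A' x 3 -> '3A'

RLE = 6B5E1G9E3A


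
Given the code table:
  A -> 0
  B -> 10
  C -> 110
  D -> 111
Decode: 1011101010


Decoding:
10 -> B
111 -> D
0 -> A
10 -> B
10 -> B


Result: BDABB


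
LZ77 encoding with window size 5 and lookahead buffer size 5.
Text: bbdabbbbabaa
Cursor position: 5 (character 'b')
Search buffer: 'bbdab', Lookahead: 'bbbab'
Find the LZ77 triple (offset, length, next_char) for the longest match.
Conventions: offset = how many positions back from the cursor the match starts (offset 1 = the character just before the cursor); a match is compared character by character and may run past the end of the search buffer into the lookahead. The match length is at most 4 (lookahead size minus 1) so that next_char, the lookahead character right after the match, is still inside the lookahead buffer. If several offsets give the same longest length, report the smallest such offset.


Try each offset into the search buffer:
  offset=1 (pos 4, char 'b'): match length 3
  offset=2 (pos 3, char 'a'): match length 0
  offset=3 (pos 2, char 'd'): match length 0
  offset=4 (pos 1, char 'b'): match length 1
  offset=5 (pos 0, char 'b'): match length 2
Longest match has length 3 at offset 1.
next_char = character at position 5 + 3 = 8 -> 'a'

Best match: offset=1, length=3 (matching 'bbb' starting at position 4)
LZ77 triple: (1, 3, 'a')


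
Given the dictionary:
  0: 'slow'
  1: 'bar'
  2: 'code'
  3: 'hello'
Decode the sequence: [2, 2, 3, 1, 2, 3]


Look up each index in the dictionary:
  2 -> 'code'
  2 -> 'code'
  3 -> 'hello'
  1 -> 'bar'
  2 -> 'code'
  3 -> 'hello'

Decoded: "code code hello bar code hello"


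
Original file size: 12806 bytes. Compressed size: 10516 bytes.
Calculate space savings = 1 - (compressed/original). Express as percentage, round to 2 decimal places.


ratio = compressed/original = 10516/12806 = 0.821178
savings = 1 - ratio = 1 - 0.821178 = 0.178822
as a percentage: 0.178822 * 100 = 17.88%

Space savings = 1 - 10516/12806 = 17.88%


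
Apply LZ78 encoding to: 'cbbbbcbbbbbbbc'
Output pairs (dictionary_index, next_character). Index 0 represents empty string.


LZ78 encoding steps:
Dictionary: {0: ''}
Step 1: w='' (idx 0), next='c' -> output (0, 'c'), add 'c' as idx 1
Step 2: w='' (idx 0), next='b' -> output (0, 'b'), add 'b' as idx 2
Step 3: w='b' (idx 2), next='b' -> output (2, 'b'), add 'bb' as idx 3
Step 4: w='b' (idx 2), next='c' -> output (2, 'c'), add 'bc' as idx 4
Step 5: w='bb' (idx 3), next='b' -> output (3, 'b'), add 'bbb' as idx 5
Step 6: w='bbb' (idx 5), next='b' -> output (5, 'b'), add 'bbbb' as idx 6
Step 7: w='c' (idx 1), end of input -> output (1, '')


Encoded: [(0, 'c'), (0, 'b'), (2, 'b'), (2, 'c'), (3, 'b'), (5, 'b'), (1, '')]


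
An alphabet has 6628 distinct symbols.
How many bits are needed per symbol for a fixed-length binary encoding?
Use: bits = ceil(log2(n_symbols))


log2(6628) = 12.6944
Bracket: 2^12 = 4096 < 6628 <= 2^13 = 8192
So ceil(log2(6628)) = 13

bits = ceil(log2(6628)) = ceil(12.6944) = 13 bits


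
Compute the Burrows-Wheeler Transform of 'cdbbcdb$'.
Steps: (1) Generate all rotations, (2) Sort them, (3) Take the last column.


Rotations (sorted):
  0: $cdbbcdb -> last char: b
  1: b$cdbbcd -> last char: d
  2: bbcdb$cd -> last char: d
  3: bcdb$cdb -> last char: b
  4: cdb$cdbb -> last char: b
  5: cdbbcdb$ -> last char: $
  6: db$cdbbc -> last char: c
  7: dbbcdb$c -> last char: c


BWT = bddbb$cc


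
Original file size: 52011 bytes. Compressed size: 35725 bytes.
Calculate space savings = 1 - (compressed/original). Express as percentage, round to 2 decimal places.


ratio = compressed/original = 35725/52011 = 0.686874
savings = 1 - ratio = 1 - 0.686874 = 0.313126
as a percentage: 0.313126 * 100 = 31.31%

Space savings = 1 - 35725/52011 = 31.31%


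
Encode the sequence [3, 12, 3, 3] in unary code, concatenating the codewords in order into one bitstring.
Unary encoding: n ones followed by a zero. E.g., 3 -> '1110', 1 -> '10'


Encode each number as n ones followed by a terminating 0:
  3 -> 1110 (4 bits)
  12 -> 1111111111110 (13 bits)
  3 -> 1110 (4 bits)
  3 -> 1110 (4 bits)
Total length = 4 + 13 + 4 + 4 = 25 bits.

Unary([3, 12, 3, 3]) = 1110111111111111011101110 (25 bits)


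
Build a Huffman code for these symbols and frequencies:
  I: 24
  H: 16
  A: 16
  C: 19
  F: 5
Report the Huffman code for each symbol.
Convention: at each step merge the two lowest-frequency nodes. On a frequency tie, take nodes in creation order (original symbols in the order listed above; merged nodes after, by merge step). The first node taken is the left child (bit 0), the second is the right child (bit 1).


Huffman tree construction:
Step 1: Merge F(5) + H(16) = 21
Step 2: Merge A(16) + C(19) = 35
Step 3: Merge (F+H)(21) + I(24) = 45
Step 4: Merge (A+C)(35) + ((F+H)+I)(45) = 80
Read each symbol's code off the tree from the root (left child = 0, right child = 1).

Codes:
  I: 11 (length 2)
  H: 101 (length 3)
  A: 00 (length 2)
  C: 01 (length 2)
  F: 100 (length 3)
Average code length: 181/80 = 2.2625 bits/symbol


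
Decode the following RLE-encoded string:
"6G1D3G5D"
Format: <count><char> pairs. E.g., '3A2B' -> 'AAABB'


Expanding each <count><char> pair:
  6G -> 'GGGGGG'
  1D -> 'D'
  3G -> 'GGG'
  5D -> 'DDDDD'

Decoded = GGGGGGDGGGDDDDD


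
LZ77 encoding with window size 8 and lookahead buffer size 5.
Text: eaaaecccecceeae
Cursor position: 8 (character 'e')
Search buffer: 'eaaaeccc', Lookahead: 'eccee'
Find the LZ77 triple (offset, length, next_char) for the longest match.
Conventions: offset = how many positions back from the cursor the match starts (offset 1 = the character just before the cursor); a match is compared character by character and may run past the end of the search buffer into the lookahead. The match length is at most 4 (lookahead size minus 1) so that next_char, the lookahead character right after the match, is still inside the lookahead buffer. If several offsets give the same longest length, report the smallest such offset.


Try each offset into the search buffer:
  offset=1 (pos 7, char 'c'): match length 0
  offset=2 (pos 6, char 'c'): match length 0
  offset=3 (pos 5, char 'c'): match length 0
  offset=4 (pos 4, char 'e'): match length 3
  offset=5 (pos 3, char 'a'): match length 0
  offset=6 (pos 2, char 'a'): match length 0
  offset=7 (pos 1, char 'a'): match length 0
  offset=8 (pos 0, char 'e'): match length 1
Longest match has length 3 at offset 4.
next_char = character at position 8 + 3 = 11 -> 'e'

Best match: offset=4, length=3 (matching 'ecc' starting at position 4)
LZ77 triple: (4, 3, 'e')


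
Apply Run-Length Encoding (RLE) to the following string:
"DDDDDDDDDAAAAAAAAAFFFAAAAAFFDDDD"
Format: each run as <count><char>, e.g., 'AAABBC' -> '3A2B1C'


Scanning runs left to right:
  i=0: run of 'D' x 9 -> '9D'
  i=9: run of 'A' x 9 -> '9A'
  i=18: run of 'F' x 3 -> '3F'
  i=21: run of 'A' x 5 -> '5A'
  i=26: run of 'F' x 2 -> '2F'
  i=28: run of 'D' x 4 -> '4D'

RLE = 9D9A3F5A2F4D


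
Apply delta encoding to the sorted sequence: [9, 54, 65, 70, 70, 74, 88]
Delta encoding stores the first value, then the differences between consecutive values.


First value: 9
Deltas:
  54 - 9 = 45
  65 - 54 = 11
  70 - 65 = 5
  70 - 70 = 0
  74 - 70 = 4
  88 - 74 = 14


Delta encoded: [9, 45, 11, 5, 0, 4, 14]


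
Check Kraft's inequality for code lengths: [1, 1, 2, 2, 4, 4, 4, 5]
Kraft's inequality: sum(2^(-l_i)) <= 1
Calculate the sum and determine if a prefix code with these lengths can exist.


Sum = 2^(-1) + 2^(-1) + 2^(-2) + 2^(-2) + 2^(-4) + 2^(-4) + 2^(-4) + 2^(-5)
    = 0.5 + 0.5 + 0.25 + 0.25 + 0.0625 + 0.0625 + 0.0625 + 0.03125
    = 55/32 = 1.71875
Since 1.71875 > 1, Kraft's inequality is NOT satisfied.
A prefix code with these lengths CANNOT exist.

Kraft sum = 1.71875. Not satisfied.


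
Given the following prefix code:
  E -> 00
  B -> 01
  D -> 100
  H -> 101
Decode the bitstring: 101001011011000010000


Decoding step by step:
Bits 101 -> H
Bits 00 -> E
Bits 101 -> H
Bits 101 -> H
Bits 100 -> D
Bits 00 -> E
Bits 100 -> D
Bits 00 -> E


Decoded message: HEHHDEDE


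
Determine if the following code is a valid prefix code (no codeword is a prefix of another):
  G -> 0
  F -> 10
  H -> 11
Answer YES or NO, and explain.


Checking each pair (does one codeword prefix another?):
  G='0' vs F='10': no prefix
  G='0' vs H='11': no prefix
  F='10' vs G='0': no prefix
  F='10' vs H='11': no prefix
  H='11' vs G='0': no prefix
  H='11' vs F='10': no prefix
No violation found over all pairs.

YES -- this is a valid prefix code. No codeword is a prefix of any other codeword.


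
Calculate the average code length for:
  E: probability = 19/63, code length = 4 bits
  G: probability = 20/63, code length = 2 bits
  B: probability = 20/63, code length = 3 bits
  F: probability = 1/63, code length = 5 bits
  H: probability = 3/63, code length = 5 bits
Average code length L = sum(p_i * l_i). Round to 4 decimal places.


Weighted contributions p_i * l_i:
  E: (19/63) * 4 = 76/63
  G: (20/63) * 2 = 40/63
  B: (20/63) * 3 = 60/63
  F: (1/63) * 5 = 5/63
  H: (3/63) * 5 = 15/63
Sum = (76 + 40 + 60 + 5 + 15)/63 = 196/63

L = 196/63 = 3.1111 bits/symbol


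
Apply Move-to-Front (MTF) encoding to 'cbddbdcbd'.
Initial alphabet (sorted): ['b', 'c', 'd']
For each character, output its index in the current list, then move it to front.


MTF encoding:
'c': index 1 in ['b', 'c', 'd'] -> ['c', 'b', 'd']
'b': index 1 in ['c', 'b', 'd'] -> ['b', 'c', 'd']
'd': index 2 in ['b', 'c', 'd'] -> ['d', 'b', 'c']
'd': index 0 in ['d', 'b', 'c'] -> ['d', 'b', 'c']
'b': index 1 in ['d', 'b', 'c'] -> ['b', 'd', 'c']
'd': index 1 in ['b', 'd', 'c'] -> ['d', 'b', 'c']
'c': index 2 in ['d', 'b', 'c'] -> ['c', 'd', 'b']
'b': index 2 in ['c', 'd', 'b'] -> ['b', 'c', 'd']
'd': index 2 in ['b', 'c', 'd'] -> ['d', 'b', 'c']


Output: [1, 1, 2, 0, 1, 1, 2, 2, 2]


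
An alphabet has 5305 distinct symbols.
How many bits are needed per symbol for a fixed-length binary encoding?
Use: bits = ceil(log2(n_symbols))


log2(5305) = 12.3731
Bracket: 2^12 = 4096 < 5305 <= 2^13 = 8192
So ceil(log2(5305)) = 13

bits = ceil(log2(5305)) = ceil(12.3731) = 13 bits


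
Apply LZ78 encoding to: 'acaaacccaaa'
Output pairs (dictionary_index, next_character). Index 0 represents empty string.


LZ78 encoding steps:
Dictionary: {0: ''}
Step 1: w='' (idx 0), next='a' -> output (0, 'a'), add 'a' as idx 1
Step 2: w='' (idx 0), next='c' -> output (0, 'c'), add 'c' as idx 2
Step 3: w='a' (idx 1), next='a' -> output (1, 'a'), add 'aa' as idx 3
Step 4: w='a' (idx 1), next='c' -> output (1, 'c'), add 'ac' as idx 4
Step 5: w='c' (idx 2), next='c' -> output (2, 'c'), add 'cc' as idx 5
Step 6: w='aa' (idx 3), next='a' -> output (3, 'a'), add 'aaa' as idx 6


Encoded: [(0, 'a'), (0, 'c'), (1, 'a'), (1, 'c'), (2, 'c'), (3, 'a')]


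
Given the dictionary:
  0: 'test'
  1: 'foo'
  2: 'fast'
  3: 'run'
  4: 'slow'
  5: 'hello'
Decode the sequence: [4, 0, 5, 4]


Look up each index in the dictionary:
  4 -> 'slow'
  0 -> 'test'
  5 -> 'hello'
  4 -> 'slow'

Decoded: "slow test hello slow"


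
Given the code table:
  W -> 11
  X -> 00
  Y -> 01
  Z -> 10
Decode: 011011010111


Decoding:
01 -> Y
10 -> Z
11 -> W
01 -> Y
01 -> Y
11 -> W


Result: YZWYYW


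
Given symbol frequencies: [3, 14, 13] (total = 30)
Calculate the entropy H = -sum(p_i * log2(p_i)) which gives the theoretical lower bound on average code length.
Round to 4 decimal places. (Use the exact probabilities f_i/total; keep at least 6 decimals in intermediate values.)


Per-symbol terms -p_i * log2(p_i) with p_i = f_i/30:
  p = 3/30 = 0.100000: log2(p) = -3.321928, -p*log2(p) = 0.332193
  p = 14/30 = 0.466667: log2(p) = -1.099536, -p*log2(p) = 0.513117
  p = 13/30 = 0.433333: log2(p) = -1.206451, -p*log2(p) = 0.522795
H = 0.332193 + 0.513117 + 0.522795 = 1.368105

H = 1.3681 bits/symbol


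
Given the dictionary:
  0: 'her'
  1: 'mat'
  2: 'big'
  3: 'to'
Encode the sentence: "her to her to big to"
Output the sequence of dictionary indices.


Look up each word in the dictionary:
  'her' -> 0
  'to' -> 3
  'her' -> 0
  'to' -> 3
  'big' -> 2
  'to' -> 3

Encoded: [0, 3, 0, 3, 2, 3]


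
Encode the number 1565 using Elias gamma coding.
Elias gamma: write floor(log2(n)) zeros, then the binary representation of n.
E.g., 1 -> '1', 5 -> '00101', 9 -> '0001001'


num_bits = floor(log2(1565)) + 1 = 11
leading_zeros = num_bits - 1 = 10
binary(1565) = 11000011101

Elias gamma(1565) = '0000000000' + '11000011101' = 000000000011000011101 (21 bits)


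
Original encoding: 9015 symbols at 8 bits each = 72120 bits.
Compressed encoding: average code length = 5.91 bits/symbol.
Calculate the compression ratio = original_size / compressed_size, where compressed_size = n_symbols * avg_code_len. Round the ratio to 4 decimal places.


original_size = n_symbols * orig_bits = 9015 * 8 = 72120 bits
compressed_size = n_symbols * avg_code_len = 9015 * 5.91 = 53278.65 bits
ratio = original_size / compressed_size = 72120 / 53278.65 = 1.3536

Compression ratio = 1.3536


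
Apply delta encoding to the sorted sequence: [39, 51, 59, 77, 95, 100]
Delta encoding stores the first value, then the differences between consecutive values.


First value: 39
Deltas:
  51 - 39 = 12
  59 - 51 = 8
  77 - 59 = 18
  95 - 77 = 18
  100 - 95 = 5


Delta encoded: [39, 12, 8, 18, 18, 5]


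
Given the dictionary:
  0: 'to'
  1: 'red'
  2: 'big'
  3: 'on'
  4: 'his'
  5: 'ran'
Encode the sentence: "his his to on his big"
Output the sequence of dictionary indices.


Look up each word in the dictionary:
  'his' -> 4
  'his' -> 4
  'to' -> 0
  'on' -> 3
  'his' -> 4
  'big' -> 2

Encoded: [4, 4, 0, 3, 4, 2]


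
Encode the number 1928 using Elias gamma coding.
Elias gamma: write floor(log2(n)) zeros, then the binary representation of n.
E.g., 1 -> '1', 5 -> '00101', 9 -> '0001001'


num_bits = floor(log2(1928)) + 1 = 11
leading_zeros = num_bits - 1 = 10
binary(1928) = 11110001000

Elias gamma(1928) = '0000000000' + '11110001000' = 000000000011110001000 (21 bits)


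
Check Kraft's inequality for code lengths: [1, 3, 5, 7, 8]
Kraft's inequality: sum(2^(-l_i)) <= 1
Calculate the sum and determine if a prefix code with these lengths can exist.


Sum = 2^(-1) + 2^(-3) + 2^(-5) + 2^(-7) + 2^(-8)
    = 0.5 + 0.125 + 0.03125 + 0.0078125 + 0.00390625
    = 171/256 = 0.66796875
Since 0.66796875 <= 1, Kraft's inequality IS satisfied.
A prefix code with these lengths CAN exist.

Kraft sum = 0.66796875. Satisfied.


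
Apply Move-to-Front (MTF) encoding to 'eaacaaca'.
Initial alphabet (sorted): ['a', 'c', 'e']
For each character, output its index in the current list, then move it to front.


MTF encoding:
'e': index 2 in ['a', 'c', 'e'] -> ['e', 'a', 'c']
'a': index 1 in ['e', 'a', 'c'] -> ['a', 'e', 'c']
'a': index 0 in ['a', 'e', 'c'] -> ['a', 'e', 'c']
'c': index 2 in ['a', 'e', 'c'] -> ['c', 'a', 'e']
'a': index 1 in ['c', 'a', 'e'] -> ['a', 'c', 'e']
'a': index 0 in ['a', 'c', 'e'] -> ['a', 'c', 'e']
'c': index 1 in ['a', 'c', 'e'] -> ['c', 'a', 'e']
'a': index 1 in ['c', 'a', 'e'] -> ['a', 'c', 'e']


Output: [2, 1, 0, 2, 1, 0, 1, 1]


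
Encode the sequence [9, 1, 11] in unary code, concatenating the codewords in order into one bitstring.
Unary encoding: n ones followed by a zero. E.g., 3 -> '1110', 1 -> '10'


Encode each number as n ones followed by a terminating 0:
  9 -> 1111111110 (10 bits)
  1 -> 10 (2 bits)
  11 -> 111111111110 (12 bits)
Total length = 10 + 2 + 12 = 24 bits.

Unary([9, 1, 11]) = 111111111010111111111110 (24 bits)


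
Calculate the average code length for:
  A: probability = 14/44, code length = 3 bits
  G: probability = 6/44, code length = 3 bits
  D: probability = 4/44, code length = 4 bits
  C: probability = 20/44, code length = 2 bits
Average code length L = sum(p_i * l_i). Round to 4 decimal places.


Weighted contributions p_i * l_i:
  A: (14/44) * 3 = 42/44
  G: (6/44) * 3 = 18/44
  D: (4/44) * 4 = 16/44
  C: (20/44) * 2 = 40/44
Sum = (42 + 18 + 16 + 40)/44 = 116/44

L = 116/44 = 2.6364 bits/symbol


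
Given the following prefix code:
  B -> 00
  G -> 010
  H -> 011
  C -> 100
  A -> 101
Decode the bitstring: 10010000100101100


Decoding step by step:
Bits 100 -> C
Bits 100 -> C
Bits 00 -> B
Bits 100 -> C
Bits 101 -> A
Bits 100 -> C


Decoded message: CCBCAC


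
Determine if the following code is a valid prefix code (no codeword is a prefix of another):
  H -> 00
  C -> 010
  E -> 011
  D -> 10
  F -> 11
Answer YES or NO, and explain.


Checking each pair (does one codeword prefix another?):
  H='00' vs C='010': no prefix
  H='00' vs E='011': no prefix
  H='00' vs D='10': no prefix
  H='00' vs F='11': no prefix
  C='010' vs H='00': no prefix
  C='010' vs E='011': no prefix
  C='010' vs D='10': no prefix
  C='010' vs F='11': no prefix
  E='011' vs H='00': no prefix
  E='011' vs C='010': no prefix
  E='011' vs D='10': no prefix
  E='011' vs F='11': no prefix
  D='10' vs H='00': no prefix
  D='10' vs C='010': no prefix
  D='10' vs E='011': no prefix
  D='10' vs F='11': no prefix
  F='11' vs H='00': no prefix
  F='11' vs C='010': no prefix
  F='11' vs E='011': no prefix
  F='11' vs D='10': no prefix
No violation found over all pairs.

YES -- this is a valid prefix code. No codeword is a prefix of any other codeword.


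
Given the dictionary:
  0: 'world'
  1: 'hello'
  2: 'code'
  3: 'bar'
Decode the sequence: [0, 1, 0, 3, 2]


Look up each index in the dictionary:
  0 -> 'world'
  1 -> 'hello'
  0 -> 'world'
  3 -> 'bar'
  2 -> 'code'

Decoded: "world hello world bar code"


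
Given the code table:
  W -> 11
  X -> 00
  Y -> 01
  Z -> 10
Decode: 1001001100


Decoding:
10 -> Z
01 -> Y
00 -> X
11 -> W
00 -> X


Result: ZYXWX


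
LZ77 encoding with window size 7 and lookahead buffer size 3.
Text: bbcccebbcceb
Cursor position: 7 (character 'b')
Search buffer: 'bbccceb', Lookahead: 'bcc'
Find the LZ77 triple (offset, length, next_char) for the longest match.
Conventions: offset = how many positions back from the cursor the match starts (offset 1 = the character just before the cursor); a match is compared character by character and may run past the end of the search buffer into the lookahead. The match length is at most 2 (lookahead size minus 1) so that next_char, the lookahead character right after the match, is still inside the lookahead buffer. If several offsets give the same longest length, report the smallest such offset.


Try each offset into the search buffer:
  offset=1 (pos 6, char 'b'): match length 1
  offset=2 (pos 5, char 'e'): match length 0
  offset=3 (pos 4, char 'c'): match length 0
  offset=4 (pos 3, char 'c'): match length 0
  offset=5 (pos 2, char 'c'): match length 0
  offset=6 (pos 1, char 'b'): match length 2
  offset=7 (pos 0, char 'b'): match length 1
Longest match has length 2 at offset 6.
next_char = character at position 7 + 2 = 9 -> 'c'

Best match: offset=6, length=2 (matching 'bc' starting at position 1)
LZ77 triple: (6, 2, 'c')


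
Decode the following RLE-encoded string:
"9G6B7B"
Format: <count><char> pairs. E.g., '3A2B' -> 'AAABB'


Expanding each <count><char> pair:
  9G -> 'GGGGGGGGG'
  6B -> 'BBBBBB'
  7B -> 'BBBBBBB'

Decoded = GGGGGGGGGBBBBBBBBBBBBB


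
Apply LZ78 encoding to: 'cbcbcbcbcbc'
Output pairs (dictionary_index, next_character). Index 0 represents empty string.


LZ78 encoding steps:
Dictionary: {0: ''}
Step 1: w='' (idx 0), next='c' -> output (0, 'c'), add 'c' as idx 1
Step 2: w='' (idx 0), next='b' -> output (0, 'b'), add 'b' as idx 2
Step 3: w='c' (idx 1), next='b' -> output (1, 'b'), add 'cb' as idx 3
Step 4: w='cb' (idx 3), next='c' -> output (3, 'c'), add 'cbc' as idx 4
Step 5: w='b' (idx 2), next='c' -> output (2, 'c'), add 'bc' as idx 5
Step 6: w='bc' (idx 5), end of input -> output (5, '')


Encoded: [(0, 'c'), (0, 'b'), (1, 'b'), (3, 'c'), (2, 'c'), (5, '')]


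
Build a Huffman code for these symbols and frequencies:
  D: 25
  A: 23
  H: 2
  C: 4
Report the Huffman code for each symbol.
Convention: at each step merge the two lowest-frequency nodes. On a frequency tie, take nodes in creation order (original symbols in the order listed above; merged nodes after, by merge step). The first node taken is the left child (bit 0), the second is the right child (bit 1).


Huffman tree construction:
Step 1: Merge H(2) + C(4) = 6
Step 2: Merge (H+C)(6) + A(23) = 29
Step 3: Merge D(25) + ((H+C)+A)(29) = 54
Read each symbol's code off the tree from the root (left child = 0, right child = 1).

Codes:
  D: 0 (length 1)
  A: 11 (length 2)
  H: 100 (length 3)
  C: 101 (length 3)
Average code length: 89/54 = 1.6481 bits/symbol


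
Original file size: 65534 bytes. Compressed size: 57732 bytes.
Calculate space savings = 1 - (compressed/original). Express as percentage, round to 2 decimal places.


ratio = compressed/original = 57732/65534 = 0.880947
savings = 1 - ratio = 1 - 0.880947 = 0.119053
as a percentage: 0.119053 * 100 = 11.91%

Space savings = 1 - 57732/65534 = 11.91%


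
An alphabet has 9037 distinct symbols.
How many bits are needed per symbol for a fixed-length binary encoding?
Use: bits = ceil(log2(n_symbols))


log2(9037) = 13.1416
Bracket: 2^13 = 8192 < 9037 <= 2^14 = 16384
So ceil(log2(9037)) = 14

bits = ceil(log2(9037)) = ceil(13.1416) = 14 bits


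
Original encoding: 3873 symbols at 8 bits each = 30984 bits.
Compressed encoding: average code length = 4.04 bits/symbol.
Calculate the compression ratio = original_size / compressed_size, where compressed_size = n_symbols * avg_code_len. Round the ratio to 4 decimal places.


original_size = n_symbols * orig_bits = 3873 * 8 = 30984 bits
compressed_size = n_symbols * avg_code_len = 3873 * 4.04 = 15646.92 bits
ratio = original_size / compressed_size = 30984 / 15646.92 = 1.9802

Compression ratio = 1.9802


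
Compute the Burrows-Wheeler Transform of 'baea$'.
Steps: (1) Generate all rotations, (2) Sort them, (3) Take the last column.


Rotations (sorted):
  0: $baea -> last char: a
  1: a$bae -> last char: e
  2: aea$b -> last char: b
  3: baea$ -> last char: $
  4: ea$ba -> last char: a


BWT = aeb$a


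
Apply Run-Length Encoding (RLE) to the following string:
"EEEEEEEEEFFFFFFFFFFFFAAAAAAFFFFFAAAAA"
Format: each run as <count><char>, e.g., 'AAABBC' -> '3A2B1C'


Scanning runs left to right:
  i=0: run of 'E' x 9 -> '9E'
  i=9: run of 'F' x 12 -> '12F'
  i=21: run of 'A' x 6 -> '6A'
  i=27: run of 'F' x 5 -> '5F'
  i=32: run of 'A' x 5 -> '5A'

RLE = 9E12F6A5F5A


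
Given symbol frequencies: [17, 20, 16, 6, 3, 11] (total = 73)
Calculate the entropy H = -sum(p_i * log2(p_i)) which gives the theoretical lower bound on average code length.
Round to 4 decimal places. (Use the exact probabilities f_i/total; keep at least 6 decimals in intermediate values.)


Per-symbol terms -p_i * log2(p_i) with p_i = f_i/73:
  p = 17/73 = 0.232877: log2(p) = -2.102362, -p*log2(p) = 0.489591
  p = 20/73 = 0.273973: log2(p) = -1.867896, -p*log2(p) = 0.511752
  p = 16/73 = 0.219178: log2(p) = -2.189825, -p*log2(p) = 0.479962
  p = 6/73 = 0.082192: log2(p) = -3.604862, -p*log2(p) = 0.296290
  p = 3/73 = 0.041096: log2(p) = -4.604862, -p*log2(p) = 0.189241
  p = 11/73 = 0.150685: log2(p) = -2.730393, -p*log2(p) = 0.411429
H = 0.489591 + 0.511752 + 0.479962 + 0.296290 + 0.189241 + 0.411429 = 2.378265

H = 2.3783 bits/symbol


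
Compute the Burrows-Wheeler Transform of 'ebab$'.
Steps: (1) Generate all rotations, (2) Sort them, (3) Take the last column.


Rotations (sorted):
  0: $ebab -> last char: b
  1: ab$eb -> last char: b
  2: b$eba -> last char: a
  3: bab$e -> last char: e
  4: ebab$ -> last char: $


BWT = bbae$


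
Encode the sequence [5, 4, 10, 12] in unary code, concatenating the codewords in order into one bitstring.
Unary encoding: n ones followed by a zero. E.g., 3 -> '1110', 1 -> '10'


Encode each number as n ones followed by a terminating 0:
  5 -> 111110 (6 bits)
  4 -> 11110 (5 bits)
  10 -> 11111111110 (11 bits)
  12 -> 1111111111110 (13 bits)
Total length = 6 + 5 + 11 + 13 = 35 bits.

Unary([5, 4, 10, 12]) = 11111011110111111111101111111111110 (35 bits)


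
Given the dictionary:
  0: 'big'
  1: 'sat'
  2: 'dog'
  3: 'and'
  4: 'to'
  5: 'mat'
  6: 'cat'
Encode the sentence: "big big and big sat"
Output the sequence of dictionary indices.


Look up each word in the dictionary:
  'big' -> 0
  'big' -> 0
  'and' -> 3
  'big' -> 0
  'sat' -> 1

Encoded: [0, 0, 3, 0, 1]


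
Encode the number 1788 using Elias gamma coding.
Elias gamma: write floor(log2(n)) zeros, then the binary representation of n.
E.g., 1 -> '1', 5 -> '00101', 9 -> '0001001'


num_bits = floor(log2(1788)) + 1 = 11
leading_zeros = num_bits - 1 = 10
binary(1788) = 11011111100

Elias gamma(1788) = '0000000000' + '11011111100' = 000000000011011111100 (21 bits)
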